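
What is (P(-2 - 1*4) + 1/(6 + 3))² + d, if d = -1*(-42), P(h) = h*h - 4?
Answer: 86923/81 ≈ 1073.1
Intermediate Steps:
P(h) = -4 + h² (P(h) = h² - 4 = -4 + h²)
d = 42
(P(-2 - 1*4) + 1/(6 + 3))² + d = ((-4 + (-2 - 1*4)²) + 1/(6 + 3))² + 42 = ((-4 + (-2 - 4)²) + 1/9)² + 42 = ((-4 + (-6)²) + ⅑)² + 42 = ((-4 + 36) + ⅑)² + 42 = (32 + ⅑)² + 42 = (289/9)² + 42 = 83521/81 + 42 = 86923/81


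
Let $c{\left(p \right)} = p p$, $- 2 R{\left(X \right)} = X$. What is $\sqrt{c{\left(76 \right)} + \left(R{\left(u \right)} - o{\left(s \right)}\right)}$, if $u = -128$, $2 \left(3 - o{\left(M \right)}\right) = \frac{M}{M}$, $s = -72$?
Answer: $\frac{5 \sqrt{934}}{2} \approx 76.404$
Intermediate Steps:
$o{\left(M \right)} = \frac{5}{2}$ ($o{\left(M \right)} = 3 - \frac{M \frac{1}{M}}{2} = 3 - \frac{1}{2} = \frac{5}{2}$)
$R{\left(X \right)} = - \frac{X}{2}$
$c{\left(p \right)} = p^{2}$
$\sqrt{c{\left(76 \right)} + \left(R{\left(u \right)} - o{\left(s \right)}\right)} = \sqrt{76^{2} - - \frac{123}{2}} = \sqrt{5776 + \left(64 - \frac{5}{2}\right)} = \sqrt{5776 + \frac{123}{2}} = \sqrt{\frac{11675}{2}} = \frac{5 \sqrt{934}}{2}$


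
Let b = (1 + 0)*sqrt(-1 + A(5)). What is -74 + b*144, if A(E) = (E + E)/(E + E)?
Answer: -74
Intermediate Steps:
A(E) = 1 (A(E) = (2*E)/((2*E)) = (2*E)*(1/(2*E)) = 1)
b = 0 (b = (1 + 0)*sqrt(-1 + 1) = 1*sqrt(0) = 1*0 = 0)
-74 + b*144 = -74 + 0*144 = -74 + 0 = -74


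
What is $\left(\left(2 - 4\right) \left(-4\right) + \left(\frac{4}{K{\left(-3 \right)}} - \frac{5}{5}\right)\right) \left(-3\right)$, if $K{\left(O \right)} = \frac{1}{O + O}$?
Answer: $51$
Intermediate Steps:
$K{\left(O \right)} = \frac{1}{2 O}$
$\left(\left(2 - 4\right) \left(-4\right) + \left(\frac{4}{K{\left(-3 \right)}} - \frac{5}{5}\right)\right) \left(-3\right) = \left(\left(2 - 4\right) \left(-4\right) + \left(\frac{4}{\frac{1}{2} \frac{1}{-3}} - \frac{5}{5}\right)\right) \left(-3\right) = \left(\left(-2\right) \left(-4\right) + \left(\frac{4}{\frac{1}{2} \left(- \frac{1}{3}\right)} - 1\right)\right) \left(-3\right) = \left(8 + \left(\frac{4}{- \frac{1}{6}} - 1\right)\right) \left(-3\right) = \left(8 + \left(4 \left(-6\right) - 1\right)\right) \left(-3\right) = \left(8 - 25\right) \left(-3\right) = \left(-17\right) \left(-3\right) = 51$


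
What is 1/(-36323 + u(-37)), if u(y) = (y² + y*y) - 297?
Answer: -1/33882 ≈ -2.9514e-5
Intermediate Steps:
u(y) = -297 + 2*y² (u(y) = (y² + y²) - 297 = 2*y² - 297 = -297 + 2*y²)
1/(-36323 + u(-37)) = 1/(-36323 + (-297 + 2*(-37)²)) = 1/(-36323 + (-297 + 2*1369)) = 1/(-36323 + (-297 + 2738)) = 1/(-36323 + 2441) = 1/(-33882) = -1/33882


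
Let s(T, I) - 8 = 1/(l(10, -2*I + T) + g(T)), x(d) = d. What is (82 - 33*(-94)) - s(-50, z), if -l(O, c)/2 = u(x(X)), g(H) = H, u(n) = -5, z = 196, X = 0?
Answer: 127041/40 ≈ 3176.0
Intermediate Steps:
l(O, c) = 10 (l(O, c) = -2*(-5) = 10)
s(T, I) = 8 + 1/(10 + T)
(82 - 33*(-94)) - s(-50, z) = (82 - 33*(-94)) - (81 + 8*(-50))/(10 - 50) = (82 + 3102) - (81 - 400)/(-40) = 3184 - (-1)*(-319)/40 = 3184 - 1*319/40 = 3184 - 319/40 = 127041/40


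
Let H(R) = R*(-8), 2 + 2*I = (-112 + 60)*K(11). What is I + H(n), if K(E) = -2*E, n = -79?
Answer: 1203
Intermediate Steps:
I = 571 (I = -1 + ((-112 + 60)*(-2*11))/2 = -1 + (-52*(-22))/2 = -1 + (½)*1144 = -1 + 572 = 571)
H(R) = -8*R
I + H(n) = 571 - 8*(-79) = 571 + 632 = 1203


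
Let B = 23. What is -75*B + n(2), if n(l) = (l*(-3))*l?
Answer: -1737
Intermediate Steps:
n(l) = -3*l**2 (n(l) = (-3*l)*l = -3*l**2)
-75*B + n(2) = -75*23 - 3*2**2 = -1725 - 3*4 = -1725 - 12 = -1737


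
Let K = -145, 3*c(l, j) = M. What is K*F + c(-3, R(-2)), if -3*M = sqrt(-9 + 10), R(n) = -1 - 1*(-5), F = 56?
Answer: -73081/9 ≈ -8120.1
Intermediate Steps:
R(n) = 4 (R(n) = -1 + 5 = 4)
M = -1/3 (M = -sqrt(-9 + 10)/3 = -sqrt(1)/3 = -1/3*1 = -1/3 ≈ -0.33333)
c(l, j) = -1/9 (c(l, j) = (1/3)*(-1/3) = -1/9)
K*F + c(-3, R(-2)) = -145*56 - 1/9 = -8120 - 1/9 = -73081/9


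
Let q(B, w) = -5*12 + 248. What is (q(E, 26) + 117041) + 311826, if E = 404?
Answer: 429055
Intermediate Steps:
q(B, w) = 188 (q(B, w) = -60 + 248 = 188)
(q(E, 26) + 117041) + 311826 = (188 + 117041) + 311826 = 117229 + 311826 = 429055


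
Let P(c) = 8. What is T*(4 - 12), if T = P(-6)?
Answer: -64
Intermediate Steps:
T = 8
T*(4 - 12) = 8*(4 - 12) = 8*(-8) = -64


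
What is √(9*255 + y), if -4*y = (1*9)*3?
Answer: 9*√113/2 ≈ 47.836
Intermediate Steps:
y = -27/4 (y = -1*9*3/4 = -9*3/4 = -¼*27 = -27/4 ≈ -6.7500)
√(9*255 + y) = √(9*255 - 27/4) = √(2295 - 27/4) = √(9153/4) = 9*√113/2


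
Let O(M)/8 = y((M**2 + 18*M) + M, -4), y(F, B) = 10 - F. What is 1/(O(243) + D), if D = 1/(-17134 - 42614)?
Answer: -59748/30426549505 ≈ -1.9637e-6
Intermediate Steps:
O(M) = 80 - 152*M - 8*M**2 (O(M) = 8*(10 - ((M**2 + 18*M) + M)) = 8*(10 - (M**2 + 19*M)) = 8*(10 + (-M**2 - 19*M)) = 8*(10 - M**2 - 19*M) = 80 - 152*M - 8*M**2)
D = -1/59748 (D = 1/(-59748) = -1/59748 ≈ -1.6737e-5)
1/(O(243) + D) = 1/((80 - 8*243*(19 + 243)) - 1/59748) = 1/((80 - 8*243*262) - 1/59748) = 1/((80 - 509328) - 1/59748) = 1/(-509248 - 1/59748) = 1/(-30426549505/59748) = -59748/30426549505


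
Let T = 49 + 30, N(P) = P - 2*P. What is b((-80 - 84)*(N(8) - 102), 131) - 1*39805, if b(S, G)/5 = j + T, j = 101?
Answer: -38905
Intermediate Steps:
N(P) = -P
T = 79
b(S, G) = 900 (b(S, G) = 5*(101 + 79) = 5*180 = 900)
b((-80 - 84)*(N(8) - 102), 131) - 1*39805 = 900 - 1*39805 = 900 - 39805 = -38905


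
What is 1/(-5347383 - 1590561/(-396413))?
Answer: -396413/2119770546618 ≈ -1.8701e-7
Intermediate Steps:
1/(-5347383 - 1590561/(-396413)) = 1/(-5347383 - 1590561*(-1/396413)) = 1/(-5347383 + 1590561/396413) = 1/(-2119770546618/396413) = -396413/2119770546618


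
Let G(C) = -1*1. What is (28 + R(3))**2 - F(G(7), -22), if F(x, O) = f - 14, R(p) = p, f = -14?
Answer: 989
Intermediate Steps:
G(C) = -1
F(x, O) = -28 (F(x, O) = -14 - 14 = -28)
(28 + R(3))**2 - F(G(7), -22) = (28 + 3)**2 - 1*(-28) = 31**2 + 28 = 961 + 28 = 989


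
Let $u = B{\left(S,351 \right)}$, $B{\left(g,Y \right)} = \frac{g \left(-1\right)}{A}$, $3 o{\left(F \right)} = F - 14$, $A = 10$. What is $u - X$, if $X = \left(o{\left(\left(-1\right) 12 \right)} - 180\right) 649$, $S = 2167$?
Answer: $\frac{3666839}{30} \approx 1.2223 \cdot 10^{5}$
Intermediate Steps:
$o{\left(F \right)} = - \frac{14}{3} + \frac{F}{3}$ ($o{\left(F \right)} = \frac{F - 14}{3} = \frac{-14 + F}{3} = - \frac{14}{3} + \frac{F}{3}$)
$X = - \frac{367334}{3}$ ($X = \left(\left(- \frac{14}{3} + \frac{\left(-1\right) 12}{3}\right) - 180\right) 649 = \left(\left(- \frac{14}{3} + \frac{1}{3} \left(-12\right)\right) - 180\right) 649 = \left(\left(- \frac{14}{3} - 4\right) - 180\right) 649 = \left(- \frac{26}{3} - 180\right) 649 = \left(- \frac{566}{3}\right) 649 = - \frac{367334}{3} \approx -1.2244 \cdot 10^{5}$)
$B{\left(g,Y \right)} = - \frac{g}{10}$ ($B{\left(g,Y \right)} = \frac{g \left(-1\right)}{10} = - g \frac{1}{10} = - \frac{g}{10}$)
$u = - \frac{2167}{10}$ ($u = \left(- \frac{1}{10}\right) 2167 = - \frac{2167}{10} \approx -216.7$)
$u - X = - \frac{2167}{10} - - \frac{367334}{3} = - \frac{2167}{10} + \frac{367334}{3} = \frac{3666839}{30}$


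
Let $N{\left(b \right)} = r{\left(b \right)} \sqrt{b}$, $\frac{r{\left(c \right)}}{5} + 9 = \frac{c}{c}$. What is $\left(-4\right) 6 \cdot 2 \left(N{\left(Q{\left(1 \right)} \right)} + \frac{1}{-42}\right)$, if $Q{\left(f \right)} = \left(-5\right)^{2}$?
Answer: $\frac{67208}{7} \approx 9601.1$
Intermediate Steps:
$Q{\left(f \right)} = 25$
$r{\left(c \right)} = -40$ ($r{\left(c \right)} = -45 + 5 \frac{c}{c} = -45 + 5 \cdot 1 = -45 + 5 = -40$)
$N{\left(b \right)} = - 40 \sqrt{b}$
$\left(-4\right) 6 \cdot 2 \left(N{\left(Q{\left(1 \right)} \right)} + \frac{1}{-42}\right) = \left(-4\right) 6 \cdot 2 \left(- 40 \sqrt{25} + \frac{1}{-42}\right) = \left(-24\right) 2 \left(\left(-40\right) 5 - \frac{1}{42}\right) = - 48 \left(-200 - \frac{1}{42}\right) = \left(-48\right) \left(- \frac{8401}{42}\right) = \frac{67208}{7}$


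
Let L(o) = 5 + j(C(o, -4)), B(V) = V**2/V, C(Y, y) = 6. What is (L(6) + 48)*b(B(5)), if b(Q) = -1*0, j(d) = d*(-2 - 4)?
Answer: 0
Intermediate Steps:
B(V) = V
j(d) = -6*d (j(d) = d*(-6) = -6*d)
b(Q) = 0
L(o) = -31 (L(o) = 5 - 6*6 = 5 - 36 = -31)
(L(6) + 48)*b(B(5)) = (-31 + 48)*0 = 17*0 = 0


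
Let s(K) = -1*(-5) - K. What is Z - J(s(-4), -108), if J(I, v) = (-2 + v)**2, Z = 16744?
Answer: 4644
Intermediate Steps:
s(K) = 5 - K
Z - J(s(-4), -108) = 16744 - (-2 - 108)**2 = 16744 - 1*(-110)**2 = 16744 - 1*12100 = 16744 - 12100 = 4644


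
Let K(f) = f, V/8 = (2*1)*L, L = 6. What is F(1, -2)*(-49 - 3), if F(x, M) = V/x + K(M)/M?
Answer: -5044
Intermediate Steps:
V = 96 (V = 8*((2*1)*6) = 8*(2*6) = 8*12 = 96)
F(x, M) = 1 + 96/x (F(x, M) = 96/x + M/M = 96/x + 1 = 1 + 96/x)
F(1, -2)*(-49 - 3) = ((96 + 1)/1)*(-49 - 3) = (1*97)*(-52) = 97*(-52) = -5044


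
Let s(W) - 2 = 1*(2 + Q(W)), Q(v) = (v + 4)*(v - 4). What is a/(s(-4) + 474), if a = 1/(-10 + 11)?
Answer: 1/478 ≈ 0.0020920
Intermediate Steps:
Q(v) = (-4 + v)*(4 + v) (Q(v) = (4 + v)*(-4 + v) = (-4 + v)*(4 + v))
s(W) = -12 + W**2 (s(W) = 2 + 1*(2 + (-16 + W**2)) = 2 + 1*(-14 + W**2) = 2 + (-14 + W**2) = -12 + W**2)
a = 1 (a = 1/1 = 1)
a/(s(-4) + 474) = 1/((-12 + (-4)**2) + 474) = 1/((-12 + 16) + 474) = 1/(4 + 474) = 1/478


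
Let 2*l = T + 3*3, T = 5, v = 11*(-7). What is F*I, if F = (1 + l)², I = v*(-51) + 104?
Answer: 257984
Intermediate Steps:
v = -77
l = 7 (l = (5 + 3*3)/2 = (5 + 9)/2 = (½)*14 = 7)
I = 4031 (I = -77*(-51) + 104 = 3927 + 104 = 4031)
F = 64 (F = (1 + 7)² = 8² = 64)
F*I = 64*4031 = 257984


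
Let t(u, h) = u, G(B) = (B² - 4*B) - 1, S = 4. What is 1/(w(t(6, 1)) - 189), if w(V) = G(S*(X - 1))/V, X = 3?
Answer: -6/1103 ≈ -0.0054397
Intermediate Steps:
G(B) = -1 + B² - 4*B
w(V) = 31/V (w(V) = (-1 + (4*(3 - 1))² - 16*(3 - 1))/V = (-1 + (4*2)² - 16*2)/V = (-1 + 8² - 4*8)/V = (-1 + 64 - 32)/V = 31/V)
1/(w(t(6, 1)) - 189) = 1/(31/6 - 189) = 1/(-1103/6) = -6/1103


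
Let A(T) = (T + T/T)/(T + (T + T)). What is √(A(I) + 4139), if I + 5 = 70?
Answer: √17488705/65 ≈ 64.338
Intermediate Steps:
I = 65 (I = -5 + 70 = 65)
A(T) = (1 + T)/(3*T) (A(T) = (T + 1)/(T + 2*T) = (1 + T)/((3*T)) = (1 + T)*(1/(3*T)) = (1 + T)/(3*T))
√(A(I) + 4139) = √((⅓)*(1 + 65)/65 + 4139) = √((⅓)*(1/65)*66 + 4139) = √(22/65 + 4139) = √(269057/65) = √17488705/65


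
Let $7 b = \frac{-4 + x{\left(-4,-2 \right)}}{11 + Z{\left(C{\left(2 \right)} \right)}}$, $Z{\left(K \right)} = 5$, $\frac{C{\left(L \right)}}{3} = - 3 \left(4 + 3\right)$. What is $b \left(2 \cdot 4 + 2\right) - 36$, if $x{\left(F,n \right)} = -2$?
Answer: $- \frac{1023}{28} \approx -36.536$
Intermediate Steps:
$C{\left(L \right)} = -63$ ($C{\left(L \right)} = 3 \left(- 3 \left(4 + 3\right)\right) = 3 \left(\left(-3\right) 7\right) = 3 \left(-21\right) = -63$)
$b = - \frac{3}{56}$ ($b = \frac{\left(-4 - 2\right) \frac{1}{11 + 5}}{7} = \frac{\left(-6\right) \frac{1}{16}}{7} = \frac{1}{7} \left(- \frac{3}{8}\right) = - \frac{3}{56} \approx -0.053571$)
$b \left(2 \cdot 4 + 2\right) - 36 = - \frac{3 \left(2 \cdot 4 + 2\right)}{56} - 36 = - \frac{3 \left(8 + 2\right)}{56} - 36 = \left(- \frac{3}{56}\right) 10 - 36 = - \frac{15}{28} - 36 = - \frac{1023}{28}$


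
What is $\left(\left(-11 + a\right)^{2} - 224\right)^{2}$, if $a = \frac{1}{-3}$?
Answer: $\frac{739600}{81} \approx 9130.9$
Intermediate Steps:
$a = - \frac{1}{3} \approx -0.33333$
$\left(\left(-11 + a\right)^{2} - 224\right)^{2} = \left(\left(-11 - \frac{1}{3}\right)^{2} - 224\right)^{2} = \left(\left(- \frac{34}{3}\right)^{2} - 224\right)^{2} = \left(\frac{1156}{9} - 224\right)^{2} = \left(- \frac{860}{9}\right)^{2} = \frac{739600}{81}$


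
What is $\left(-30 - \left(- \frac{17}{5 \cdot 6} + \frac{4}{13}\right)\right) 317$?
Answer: $- \frac{3676883}{390} \approx -9427.9$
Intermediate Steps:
$\left(-30 - \left(- \frac{17}{5 \cdot 6} + \frac{4}{13}\right)\right) 317 = \left(-30 - \left(- \frac{17}{30} + 4 \cdot \frac{1}{13}\right)\right) 317 = \left(-30 - \left(\left(-17\right) \frac{1}{30} + \frac{4}{13}\right)\right) 317 = \left(-30 - \left(- \frac{17}{30} + \frac{4}{13}\right)\right) 317 = \left(-30 - - \frac{101}{390}\right) 317 = \left(-30 + \frac{101}{390}\right) 317 = \left(- \frac{11599}{390}\right) 317 = - \frac{3676883}{390}$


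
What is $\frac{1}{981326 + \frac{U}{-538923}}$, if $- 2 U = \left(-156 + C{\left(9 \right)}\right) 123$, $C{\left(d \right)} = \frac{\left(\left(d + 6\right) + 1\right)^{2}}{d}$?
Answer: $\frac{230967}{226653918880} \approx 1.019 \cdot 10^{-6}$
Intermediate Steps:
$C{\left(d \right)} = \frac{\left(7 + d\right)^{2}}{d}$ ($C{\left(d \right)} = \frac{\left(\left(6 + d\right) + 1\right)^{2}}{d} = \frac{\left(7 + d\right)^{2}}{d}$)
$U = \frac{23534}{3}$ ($U = - \frac{\left(-156 + \frac{\left(7 + 9\right)^{2}}{9}\right) 123}{2} = - \frac{\left(-156 + \frac{16^{2}}{9}\right) 123}{2} = - \frac{\left(-156 + \frac{1}{9} \cdot 256\right) 123}{2} = - \frac{\left(-156 + \frac{256}{9}\right) 123}{2} = - \frac{\left(- \frac{1148}{9}\right) 123}{2} = \left(- \frac{1}{2}\right) \left(- \frac{47068}{3}\right) = \frac{23534}{3} \approx 7844.7$)
$\frac{1}{981326 + \frac{U}{-538923}} = \frac{1}{981326 + \frac{23534}{3 \left(-538923\right)}} = \frac{1}{981326 + \frac{23534}{3} \left(- \frac{1}{538923}\right)} = \frac{1}{981326 - \frac{3362}{230967}} = \frac{1}{\frac{226653918880}{230967}} = \frac{230967}{226653918880}$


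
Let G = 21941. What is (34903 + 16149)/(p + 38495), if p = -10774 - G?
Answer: 12763/1445 ≈ 8.8325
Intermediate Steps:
p = -32715 (p = -10774 - 1*21941 = -10774 - 21941 = -32715)
(34903 + 16149)/(p + 38495) = (34903 + 16149)/(-32715 + 38495) = 51052/5780 = 51052*(1/5780) = 12763/1445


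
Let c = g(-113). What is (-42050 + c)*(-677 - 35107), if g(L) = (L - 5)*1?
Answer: 1508939712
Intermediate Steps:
g(L) = -5 + L (g(L) = (-5 + L)*1 = -5 + L)
c = -118 (c = -5 - 113 = -118)
(-42050 + c)*(-677 - 35107) = (-42050 - 118)*(-677 - 35107) = -42168*(-35784) = 1508939712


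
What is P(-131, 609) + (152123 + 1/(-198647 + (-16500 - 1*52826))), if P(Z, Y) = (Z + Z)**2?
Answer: 59159595290/267973 ≈ 2.2077e+5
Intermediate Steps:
P(Z, Y) = 4*Z**2 (P(Z, Y) = (2*Z)**2 = 4*Z**2)
P(-131, 609) + (152123 + 1/(-198647 + (-16500 - 1*52826))) = 4*(-131)**2 + (152123 + 1/(-198647 + (-16500 - 1*52826))) = 4*17161 + (152123 + 1/(-198647 + (-16500 - 52826))) = 68644 + (152123 + 1/(-198647 - 69326)) = 68644 + (152123 + 1/(-267973)) = 68644 + (152123 - 1/267973) = 68644 + 40764856678/267973 = 59159595290/267973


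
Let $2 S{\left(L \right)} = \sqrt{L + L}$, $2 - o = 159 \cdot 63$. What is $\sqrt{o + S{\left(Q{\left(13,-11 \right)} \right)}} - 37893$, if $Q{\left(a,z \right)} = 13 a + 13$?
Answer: $-37893 + i \sqrt{10015 - \sqrt{91}} \approx -37893.0 + 100.03 i$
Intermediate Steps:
$o = -10015$ ($o = 2 - 159 \cdot 63 = 2 - 10017 = -10015$)
$Q{\left(a,z \right)} = 13 + 13 a$
$S{\left(L \right)} = \frac{\sqrt{2} \sqrt{L}}{2}$ ($S{\left(L \right)} = \frac{\sqrt{L + L}}{2} = \frac{\sqrt{2 L}}{2} = \frac{\sqrt{2} \sqrt{L}}{2}$)
$\sqrt{o + S{\left(Q{\left(13,-11 \right)} \right)}} - 37893 = \sqrt{-10015 + \frac{\sqrt{2} \sqrt{13 + 13 \cdot 13}}{2}} - 37893 = \sqrt{-10015 + \frac{\sqrt{2} \sqrt{13 + 169}}{2}} - 37893 = \sqrt{-10015 + \frac{\sqrt{2} \sqrt{182}}{2}} - 37893 = \sqrt{-10015 + \sqrt{91}} - 37893 = -37893 + \sqrt{-10015 + \sqrt{91}}$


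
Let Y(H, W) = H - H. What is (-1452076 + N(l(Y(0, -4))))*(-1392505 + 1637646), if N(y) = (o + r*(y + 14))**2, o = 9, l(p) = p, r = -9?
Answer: -352607627567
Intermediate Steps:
Y(H, W) = 0
N(y) = (-117 - 9*y)**2 (N(y) = (9 - 9*(y + 14))**2 = (9 - 9*(14 + y))**2 = (9 + (-126 - 9*y))**2 = (-117 - 9*y)**2)
(-1452076 + N(l(Y(0, -4))))*(-1392505 + 1637646) = (-1452076 + 81*(13 + 0)**2)*(-1392505 + 1637646) = (-1452076 + 81*13**2)*245141 = (-1452076 + 81*169)*245141 = (-1452076 + 13689)*245141 = -1438387*245141 = -352607627567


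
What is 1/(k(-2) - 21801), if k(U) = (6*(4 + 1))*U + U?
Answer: -1/21863 ≈ -4.5739e-5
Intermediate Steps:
k(U) = 31*U (k(U) = (6*5)*U + U = 30*U + U = 31*U)
1/(k(-2) - 21801) = 1/(31*(-2) - 21801) = 1/(-62 - 21801) = 1/(-21863) = -1/21863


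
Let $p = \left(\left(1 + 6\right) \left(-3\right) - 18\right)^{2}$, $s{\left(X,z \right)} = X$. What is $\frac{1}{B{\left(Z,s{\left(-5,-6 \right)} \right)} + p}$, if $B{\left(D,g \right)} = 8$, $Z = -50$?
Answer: $\frac{1}{1529} \approx 0.00065402$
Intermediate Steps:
$p = 1521$ ($p = \left(7 \left(-3\right) - 18\right)^{2} = \left(-21 - 18\right)^{2} = \left(-39\right)^{2} = 1521$)
$\frac{1}{B{\left(Z,s{\left(-5,-6 \right)} \right)} + p} = \frac{1}{8 + 1521} = \frac{1}{1529}$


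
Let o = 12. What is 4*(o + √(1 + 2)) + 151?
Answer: 199 + 4*√3 ≈ 205.93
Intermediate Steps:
4*(o + √(1 + 2)) + 151 = 4*(12 + √(1 + 2)) + 151 = 4*(12 + √3) + 151 = (48 + 4*√3) + 151 = 199 + 4*√3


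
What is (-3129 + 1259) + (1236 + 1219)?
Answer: 585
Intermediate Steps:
(-3129 + 1259) + (1236 + 1219) = -1870 + 2455 = 585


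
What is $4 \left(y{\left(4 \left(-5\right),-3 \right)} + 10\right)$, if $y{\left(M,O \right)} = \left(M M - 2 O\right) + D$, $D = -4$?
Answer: $1648$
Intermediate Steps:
$y{\left(M,O \right)} = -4 + M^{2} - 2 O$ ($y{\left(M,O \right)} = \left(M M - 2 O\right) - 4 = \left(M^{2} - 2 O\right) - 4 = -4 + M^{2} - 2 O$)
$4 \left(y{\left(4 \left(-5\right),-3 \right)} + 10\right) = 4 \left(\left(-4 + \left(4 \left(-5\right)\right)^{2} - -6\right) + 10\right) = 4 \left(\left(-4 + \left(-20\right)^{2} + 6\right) + 10\right) = 4 \left(\left(-4 + 400 + 6\right) + 10\right) = 4 \left(402 + 10\right) = 4 \cdot 412 = 1648$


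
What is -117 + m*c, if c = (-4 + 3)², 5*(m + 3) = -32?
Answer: -632/5 ≈ -126.40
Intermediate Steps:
m = -47/5 (m = -3 + (⅕)*(-32) = -3 - 32/5 = -47/5 ≈ -9.4000)
c = 1 (c = (-1)² = 1)
-117 + m*c = -117 - 47/5*1 = -117 - 47/5 = -632/5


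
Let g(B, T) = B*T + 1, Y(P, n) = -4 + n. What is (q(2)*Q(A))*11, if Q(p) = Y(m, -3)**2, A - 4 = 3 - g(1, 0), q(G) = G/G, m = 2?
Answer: 539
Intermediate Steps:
g(B, T) = 1 + B*T
q(G) = 1
A = 6 (A = 4 + (3 - (1 + 1*0)) = 4 + (3 - (1 + 0)) = 4 + (3 - 1*1) = 4 + (3 - 1) = 4 + 2 = 6)
Q(p) = 49 (Q(p) = (-4 - 3)**2 = (-7)**2 = 49)
(q(2)*Q(A))*11 = (1*49)*11 = 49*11 = 539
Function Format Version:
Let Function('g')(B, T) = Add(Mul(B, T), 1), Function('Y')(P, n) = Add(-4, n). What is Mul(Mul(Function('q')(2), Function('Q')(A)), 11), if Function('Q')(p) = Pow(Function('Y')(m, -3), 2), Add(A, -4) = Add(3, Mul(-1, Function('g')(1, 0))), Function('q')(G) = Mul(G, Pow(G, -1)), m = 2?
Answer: 539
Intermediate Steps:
Function('g')(B, T) = Add(1, Mul(B, T))
Function('q')(G) = 1
A = 6 (A = Add(4, Add(3, Mul(-1, Add(1, Mul(1, 0))))) = Add(4, Add(3, Mul(-1, Add(1, 0)))) = Add(4, Add(3, Mul(-1, 1))) = Add(4, Add(3, -1)) = Add(4, 2) = 6)
Function('Q')(p) = 49 (Function('Q')(p) = Pow(Add(-4, -3), 2) = Pow(-7, 2) = 49)
Mul(Mul(Function('q')(2), Function('Q')(A)), 11) = Mul(Mul(1, 49), 11) = Mul(49, 11) = 539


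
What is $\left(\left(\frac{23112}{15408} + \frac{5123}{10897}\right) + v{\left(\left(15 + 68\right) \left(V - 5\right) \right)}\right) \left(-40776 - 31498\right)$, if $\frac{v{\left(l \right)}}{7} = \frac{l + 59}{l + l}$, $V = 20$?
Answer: $- \frac{5526228356197}{13566765} \approx -4.0734 \cdot 10^{5}$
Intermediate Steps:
$v{\left(l \right)} = \frac{7 \left(59 + l\right)}{2 l}$ ($v{\left(l \right)} = 7 \frac{l + 59}{l + l} = 7 \frac{59 + l}{2 l} = \frac{7 \left(59 + l\right)}{2 l}$)
$\left(\left(\frac{23112}{15408} + \frac{5123}{10897}\right) + v{\left(\left(15 + 68\right) \left(V - 5\right) \right)}\right) \left(-40776 - 31498\right) = \left(\left(\frac{23112}{15408} + \frac{5123}{10897}\right) + \frac{7 \left(59 + \left(15 + 68\right) \left(20 - 5\right)\right)}{2 \left(15 + 68\right) \left(20 - 5\right)}\right) \left(-40776 - 31498\right) = \left(\left(23112 \cdot \frac{1}{15408} + 5123 \cdot \frac{1}{10897}\right) + \frac{7 \left(59 + 83 \cdot 15\right)}{2 \cdot 83 \cdot 15}\right) \left(-72274\right) = \left(\left(\frac{3}{2} + \frac{5123}{10897}\right) + \frac{7 \left(59 + 1245\right)}{2 \cdot 1245}\right) \left(-72274\right) = \left(\frac{42937}{21794} + \frac{7}{2} \cdot \frac{1}{1245} \cdot 1304\right) \left(-72274\right) = \left(\frac{42937}{21794} + \frac{4564}{1245}\right) \left(-72274\right) = \frac{152924381}{27133530} \left(-72274\right) = - \frac{5526228356197}{13566765}$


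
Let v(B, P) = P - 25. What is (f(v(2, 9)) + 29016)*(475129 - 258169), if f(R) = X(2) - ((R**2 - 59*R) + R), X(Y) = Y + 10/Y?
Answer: 6039949440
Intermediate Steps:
v(B, P) = -25 + P
f(R) = 7 - R**2 + 58*R (f(R) = (2 + 10/2) - ((R**2 - 59*R) + R) = (2 + 10*(1/2)) - (R**2 - 58*R) = (2 + 5) + (-R**2 + 58*R) = 7 + (-R**2 + 58*R) = 7 - R**2 + 58*R)
(f(v(2, 9)) + 29016)*(475129 - 258169) = ((7 - (-25 + 9)**2 + 58*(-25 + 9)) + 29016)*(475129 - 258169) = ((7 - 1*(-16)**2 + 58*(-16)) + 29016)*216960 = ((7 - 1*256 - 928) + 29016)*216960 = ((7 - 256 - 928) + 29016)*216960 = (-1177 + 29016)*216960 = 27839*216960 = 6039949440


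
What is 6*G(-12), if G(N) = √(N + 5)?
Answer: 6*I*√7 ≈ 15.875*I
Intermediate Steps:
G(N) = √(5 + N)
6*G(-12) = 6*√(5 - 12) = 6*√(-7) = 6*(I*√7) = 6*I*√7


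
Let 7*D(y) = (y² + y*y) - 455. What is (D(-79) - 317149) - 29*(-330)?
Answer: -2141026/7 ≈ -3.0586e+5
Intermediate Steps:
D(y) = -65 + 2*y²/7 (D(y) = ((y² + y*y) - 455)/7 = ((y² + y²) - 455)/7 = (2*y² - 455)/7 = (-455 + 2*y²)/7 = -65 + 2*y²/7)
(D(-79) - 317149) - 29*(-330) = ((-65 + (2/7)*(-79)²) - 317149) - 29*(-330) = ((-65 + (2/7)*6241) - 317149) + 9570 = ((-65 + 12482/7) - 317149) + 9570 = (12027/7 - 317149) + 9570 = -2208016/7 + 9570 = -2141026/7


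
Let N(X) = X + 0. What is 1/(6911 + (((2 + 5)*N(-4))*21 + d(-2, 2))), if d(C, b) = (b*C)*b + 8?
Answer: 1/6323 ≈ 0.00015815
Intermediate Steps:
d(C, b) = 8 + C*b² (d(C, b) = (C*b)*b + 8 = C*b² + 8 = 8 + C*b²)
N(X) = X
1/(6911 + (((2 + 5)*N(-4))*21 + d(-2, 2))) = 1/(6911 + (((2 + 5)*(-4))*21 + (8 - 2*2²))) = 1/(6911 + ((7*(-4))*21 + (8 - 2*4))) = 1/(6911 + (-28*21 + (8 - 8))) = 1/(6911 + (-588 + 0)) = 1/(6911 - 588) = 1/6323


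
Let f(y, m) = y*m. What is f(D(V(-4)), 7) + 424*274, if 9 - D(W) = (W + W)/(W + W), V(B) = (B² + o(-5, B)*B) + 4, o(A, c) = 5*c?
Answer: 116232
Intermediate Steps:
V(B) = 4 + 6*B² (V(B) = (B² + (5*B)*B) + 4 = (B² + 5*B²) + 4 = 6*B² + 4 = 4 + 6*B²)
D(W) = 8 (D(W) = 9 - (W + W)/(W + W) = 9 - 2*W/(2*W) = 9 - 2*W*1/(2*W) = 9 - 1*1 = 9 - 1 = 8)
f(y, m) = m*y
f(D(V(-4)), 7) + 424*274 = 7*8 + 424*274 = 56 + 116176 = 116232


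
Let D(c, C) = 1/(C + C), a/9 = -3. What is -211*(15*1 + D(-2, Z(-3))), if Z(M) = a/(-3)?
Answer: -57181/18 ≈ -3176.7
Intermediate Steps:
a = -27 (a = 9*(-3) = -27)
Z(M) = 9 (Z(M) = -27/(-3) = -27*(-⅓) = 9)
D(c, C) = 1/(2*C)
-211*(15*1 + D(-2, Z(-3))) = -211*(15*1 + (½)/9) = -211*(15 + (½)*(⅑)) = -211*(15 + 1/18) = -211*271/18 = -57181/18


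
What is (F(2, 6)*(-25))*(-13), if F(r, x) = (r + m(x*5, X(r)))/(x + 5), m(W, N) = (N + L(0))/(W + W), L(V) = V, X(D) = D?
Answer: 3965/66 ≈ 60.076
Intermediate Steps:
m(W, N) = N/(2*W) (m(W, N) = (N + 0)/(W + W) = N/((2*W)) = N*(1/(2*W)) = N/(2*W))
F(r, x) = (r + r/(10*x))/(5 + x) (F(r, x) = (r + r/(2*((x*5))))/(x + 5) = (r + r/(2*((5*x))))/(5 + x) = (r + r*(1/(5*x))/2)/(5 + x) = (r + r/(10*x))/(5 + x))
(F(2, 6)*(-25))*(-13) = (((⅒)*2*(1 + 10*6)/(6*(5 + 6)))*(-25))*(-13) = (((⅒)*2*(⅙)*(1 + 60)/11)*(-25))*(-13) = (((⅒)*2*(⅙)*(1/11)*61)*(-25))*(-13) = ((61/330)*(-25))*(-13) = -305/66*(-13) = 3965/66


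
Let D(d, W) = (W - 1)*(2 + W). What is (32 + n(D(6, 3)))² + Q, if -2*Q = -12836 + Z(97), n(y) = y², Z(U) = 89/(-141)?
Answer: 6723533/282 ≈ 23842.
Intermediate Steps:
Z(U) = -89/141 (Z(U) = 89*(-1/141) = -89/141)
D(d, W) = (-1 + W)*(2 + W)
Q = 1809965/282 (Q = -(-12836 - 89/141)/2 = -½*(-1809965/141) = 1809965/282 ≈ 6418.3)
(32 + n(D(6, 3)))² + Q = (32 + (-2 + 3 + 3²)²)² + 1809965/282 = (32 + (-2 + 3 + 9)²)² + 1809965/282 = (32 + 10²)² + 1809965/282 = (32 + 100)² + 1809965/282 = 132² + 1809965/282 = 17424 + 1809965/282 = 6723533/282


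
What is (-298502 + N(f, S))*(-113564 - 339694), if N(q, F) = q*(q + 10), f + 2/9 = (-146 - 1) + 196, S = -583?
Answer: 1205990158022/9 ≈ 1.3400e+11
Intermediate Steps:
f = 439/9 (f = -2/9 + ((-146 - 1) + 196) = -2/9 + (-147 + 196) = -2/9 + 49 = 439/9 ≈ 48.778)
N(q, F) = q*(10 + q)
(-298502 + N(f, S))*(-113564 - 339694) = (-298502 + 439*(10 + 439/9)/9)*(-113564 - 339694) = (-298502 + (439/9)*(529/9))*(-453258) = (-298502 + 232231/81)*(-453258) = -23946431/81*(-453258) = 1205990158022/9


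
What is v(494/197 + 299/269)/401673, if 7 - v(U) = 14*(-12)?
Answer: 175/401673 ≈ 0.00043568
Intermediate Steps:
v(U) = 175 (v(U) = 7 - 14*(-12) = 7 - 1*(-168) = 7 + 168 = 175)
v(494/197 + 299/269)/401673 = 175/401673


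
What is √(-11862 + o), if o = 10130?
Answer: 2*I*√433 ≈ 41.617*I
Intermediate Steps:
√(-11862 + o) = √(-11862 + 10130) = √(-1732) = 2*I*√433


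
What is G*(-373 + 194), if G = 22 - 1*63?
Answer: 7339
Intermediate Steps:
G = -41 (G = 22 - 63 = -41)
G*(-373 + 194) = -41*(-373 + 194) = -41*(-179) = 7339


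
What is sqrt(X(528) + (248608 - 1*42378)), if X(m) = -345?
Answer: sqrt(205885) ≈ 453.75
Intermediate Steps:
sqrt(X(528) + (248608 - 1*42378)) = sqrt(-345 + (248608 - 1*42378)) = sqrt(-345 + (248608 - 42378)) = sqrt(-345 + 206230) = sqrt(205885)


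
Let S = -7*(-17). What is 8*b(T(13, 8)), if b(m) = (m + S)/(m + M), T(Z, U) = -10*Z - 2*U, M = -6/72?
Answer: 2592/1753 ≈ 1.4786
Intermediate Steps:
M = -1/12 (M = -6*1/72 = -1/12 ≈ -0.083333)
S = 119
b(m) = (119 + m)/(-1/12 + m) (b(m) = (m + 119)/(m - 1/12) = (119 + m)/(-1/12 + m))
8*b(T(13, 8)) = 8*(12*(119 + (-10*13 - 2*8))/(-1 + 12*(-10*13 - 2*8))) = 8*(12*(119 + (-130 - 16))/(-1 + 12*(-130 - 16))) = 8*(12*(119 - 146)/(-1 + 12*(-146))) = 8*(12*(-27)/(-1 - 1752)) = 8*(12*(-27)/(-1753)) = 8*(12*(-1/1753)*(-27)) = 8*(324/1753) = 2592/1753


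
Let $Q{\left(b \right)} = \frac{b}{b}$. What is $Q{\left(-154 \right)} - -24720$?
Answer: $24721$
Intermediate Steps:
$Q{\left(b \right)} = 1$
$Q{\left(-154 \right)} - -24720 = 1 - -24720 = 1 + 24720 = 24721$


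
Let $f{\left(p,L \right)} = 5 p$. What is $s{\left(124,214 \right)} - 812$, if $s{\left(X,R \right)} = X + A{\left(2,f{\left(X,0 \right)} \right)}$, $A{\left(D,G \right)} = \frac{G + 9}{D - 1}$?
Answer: $-59$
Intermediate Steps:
$A{\left(D,G \right)} = \frac{9 + G}{-1 + D}$
$s{\left(X,R \right)} = 9 + 6 X$ ($s{\left(X,R \right)} = X + \frac{9 + 5 X}{-1 + 2} = X + \frac{9 + 5 X}{1} = X + 1 \left(9 + 5 X\right) = X + \left(9 + 5 X\right) = 9 + 6 X$)
$s{\left(124,214 \right)} - 812 = \left(9 + 6 \cdot 124\right) - 812 = \left(9 + 744\right) - 812 = 753 - 812 = -59$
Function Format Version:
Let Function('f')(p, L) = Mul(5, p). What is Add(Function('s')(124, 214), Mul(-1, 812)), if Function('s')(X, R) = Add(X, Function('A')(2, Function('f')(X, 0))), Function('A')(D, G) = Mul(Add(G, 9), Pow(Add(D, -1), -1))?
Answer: -59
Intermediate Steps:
Function('A')(D, G) = Mul(Pow(Add(-1, D), -1), Add(9, G)) (Function('A')(D, G) = Mul(Add(9, G), Pow(Add(-1, D), -1)) = Mul(Pow(Add(-1, D), -1), Add(9, G)))
Function('s')(X, R) = Add(9, Mul(6, X)) (Function('s')(X, R) = Add(X, Mul(Pow(Add(-1, 2), -1), Add(9, Mul(5, X)))) = Add(X, Mul(Pow(1, -1), Add(9, Mul(5, X)))) = Add(X, Mul(1, Add(9, Mul(5, X)))) = Add(X, Add(9, Mul(5, X))) = Add(9, Mul(6, X)))
Add(Function('s')(124, 214), Mul(-1, 812)) = Add(Add(9, Mul(6, 124)), Mul(-1, 812)) = Add(Add(9, 744), -812) = Add(753, -812) = -59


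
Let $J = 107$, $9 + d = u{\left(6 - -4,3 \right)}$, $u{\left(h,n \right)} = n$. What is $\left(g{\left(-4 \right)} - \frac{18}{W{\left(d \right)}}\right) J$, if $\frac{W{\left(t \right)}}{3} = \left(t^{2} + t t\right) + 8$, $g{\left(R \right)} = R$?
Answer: $- \frac{17441}{40} \approx -436.02$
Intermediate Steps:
$d = -6$ ($d = -9 + 3 = -6$)
$W{\left(t \right)} = 24 + 6 t^{2}$ ($W{\left(t \right)} = 3 \left(\left(t^{2} + t t\right) + 8\right) = 3 \left(\left(t^{2} + t^{2}\right) + 8\right) = 3 \left(2 t^{2} + 8\right) = 3 \left(8 + 2 t^{2}\right) = 24 + 6 t^{2}$)
$\left(g{\left(-4 \right)} - \frac{18}{W{\left(d \right)}}\right) J = \left(-4 - \frac{18}{24 + 6 \left(-6\right)^{2}}\right) 107 = \left(-4 - \frac{18}{24 + 6 \cdot 36}\right) 107 = \left(-4 - \frac{18}{24 + 216}\right) 107 = \left(-4 - \frac{18}{240}\right) 107 = \left(-4 - \frac{3}{40}\right) 107 = \left(- \frac{163}{40}\right) 107 = - \frac{17441}{40}$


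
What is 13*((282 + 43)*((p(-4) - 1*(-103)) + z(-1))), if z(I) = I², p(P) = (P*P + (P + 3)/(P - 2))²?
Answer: 55571425/36 ≈ 1.5437e+6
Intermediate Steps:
p(P) = (P² + (3 + P)/(-2 + P))²
13*((282 + 43)*((p(-4) - 1*(-103)) + z(-1))) = 13*((282 + 43)*(((3 - 4 + (-4)³ - 2*(-4)²)²/(-2 - 4)² - 1*(-103)) + (-1)²)) = 13*(325*(((3 - 4 - 64 - 2*16)²/(-6)² + 103) + 1)) = 13*(325*(((3 - 4 - 64 - 32)²/36 + 103) + 1)) = 13*(325*(((1/36)*(-97)² + 103) + 1)) = 13*(325*(((1/36)*9409 + 103) + 1)) = 13*(325*((9409/36 + 103) + 1)) = 13*(325*(13117/36 + 1)) = 13*(325*(13153/36)) = 13*(4274725/36) = 55571425/36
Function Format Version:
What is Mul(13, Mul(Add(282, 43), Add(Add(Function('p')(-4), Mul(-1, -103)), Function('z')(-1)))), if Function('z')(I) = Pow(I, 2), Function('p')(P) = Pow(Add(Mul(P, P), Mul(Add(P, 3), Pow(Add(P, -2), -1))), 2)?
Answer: Rational(55571425, 36) ≈ 1.5437e+6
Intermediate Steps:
Function('p')(P) = Pow(Add(Pow(P, 2), Mul(Pow(Add(-2, P), -1), Add(3, P))), 2) (Function('p')(P) = Pow(Add(Pow(P, 2), Mul(Add(3, P), Pow(Add(-2, P), -1))), 2) = Pow(Add(Pow(P, 2), Mul(Pow(Add(-2, P), -1), Add(3, P))), 2))
Mul(13, Mul(Add(282, 43), Add(Add(Function('p')(-4), Mul(-1, -103)), Function('z')(-1)))) = Mul(13, Mul(Add(282, 43), Add(Add(Mul(Pow(Add(-2, -4), -2), Pow(Add(3, -4, Pow(-4, 3), Mul(-2, Pow(-4, 2))), 2)), Mul(-1, -103)), Pow(-1, 2)))) = Mul(13, Mul(325, Add(Add(Mul(Pow(-6, -2), Pow(Add(3, -4, -64, Mul(-2, 16)), 2)), 103), 1))) = Mul(13, Mul(325, Add(Add(Mul(Rational(1, 36), Pow(Add(3, -4, -64, -32), 2)), 103), 1))) = Mul(13, Mul(325, Add(Add(Mul(Rational(1, 36), Pow(-97, 2)), 103), 1))) = Mul(13, Mul(325, Add(Add(Mul(Rational(1, 36), 9409), 103), 1))) = Mul(13, Mul(325, Add(Add(Rational(9409, 36), 103), 1))) = Mul(13, Mul(325, Add(Rational(13117, 36), 1))) = Mul(13, Mul(325, Rational(13153, 36))) = Mul(13, Rational(4274725, 36)) = Rational(55571425, 36)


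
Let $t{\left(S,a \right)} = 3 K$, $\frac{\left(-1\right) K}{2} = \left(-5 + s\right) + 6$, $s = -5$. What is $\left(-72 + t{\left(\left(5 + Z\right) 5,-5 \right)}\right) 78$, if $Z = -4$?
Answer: $-3744$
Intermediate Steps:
$K = 8$ ($K = - 2 \left(\left(-5 - 5\right) + 6\right) = - 2 \left(-10 + 6\right) = \left(-2\right) \left(-4\right) = 8$)
$t{\left(S,a \right)} = 24$ ($t{\left(S,a \right)} = 3 \cdot 8 = 24$)
$\left(-72 + t{\left(\left(5 + Z\right) 5,-5 \right)}\right) 78 = \left(-72 + 24\right) 78 = \left(-48\right) 78 = -3744$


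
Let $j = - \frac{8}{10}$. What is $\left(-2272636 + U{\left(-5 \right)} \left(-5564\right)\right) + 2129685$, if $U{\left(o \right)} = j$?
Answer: $- \frac{692499}{5} \approx -1.385 \cdot 10^{5}$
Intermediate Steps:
$j = - \frac{4}{5}$ ($j = \left(-8\right) \frac{1}{10} = - \frac{4}{5} \approx -0.8$)
$U{\left(o \right)} = - \frac{4}{5}$
$\left(-2272636 + U{\left(-5 \right)} \left(-5564\right)\right) + 2129685 = \left(-2272636 - - \frac{22256}{5}\right) + 2129685 = \left(-2272636 + \frac{22256}{5}\right) + 2129685 = - \frac{11340924}{5} + 2129685 = - \frac{692499}{5}$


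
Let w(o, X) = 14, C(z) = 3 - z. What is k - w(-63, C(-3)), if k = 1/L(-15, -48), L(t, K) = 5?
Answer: -69/5 ≈ -13.800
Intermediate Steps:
k = ⅕ (k = 1/5 = ⅕ ≈ 0.20000)
k - w(-63, C(-3)) = ⅕ - 1*14 = ⅕ - 14 = -69/5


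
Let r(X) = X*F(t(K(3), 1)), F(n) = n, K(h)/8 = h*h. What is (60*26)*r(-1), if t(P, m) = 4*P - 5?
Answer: -441480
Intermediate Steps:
K(h) = 8*h² (K(h) = 8*(h*h) = 8*h²)
t(P, m) = -5 + 4*P
r(X) = 283*X (r(X) = X*(-5 + 4*(8*3²)) = X*(-5 + 4*(8*9)) = X*(-5 + 4*72) = X*(-5 + 288) = X*283 = 283*X)
(60*26)*r(-1) = (60*26)*(283*(-1)) = 1560*(-283) = -441480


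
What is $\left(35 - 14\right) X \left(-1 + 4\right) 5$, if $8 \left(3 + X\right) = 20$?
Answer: $- \frac{315}{2} \approx -157.5$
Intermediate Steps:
$X = - \frac{1}{2}$ ($X = -3 + \frac{1}{8} \cdot 20 = -3 + \frac{5}{2} = - \frac{1}{2} \approx -0.5$)
$\left(35 - 14\right) X \left(-1 + 4\right) 5 = \left(35 - 14\right) \left(- \frac{1}{2}\right) \left(-1 + 4\right) 5 = \left(35 - 14\right) \left(- \frac{1}{2}\right) 3 \cdot 5 = 21 \left(- \frac{1}{2}\right) 15 = \left(- \frac{21}{2}\right) 15 = - \frac{315}{2}$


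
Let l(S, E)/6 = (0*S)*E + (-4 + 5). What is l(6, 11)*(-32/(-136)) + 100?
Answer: 1724/17 ≈ 101.41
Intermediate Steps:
l(S, E) = 6 (l(S, E) = 6*((0*S)*E + (-4 + 5)) = 6*(0*E + 1) = 6*(0 + 1) = 6*1 = 6)
l(6, 11)*(-32/(-136)) + 100 = 6*(-32/(-136)) + 100 = 6*(-32*(-1/136)) + 100 = 6*(4/17) + 100 = 24/17 + 100 = 1724/17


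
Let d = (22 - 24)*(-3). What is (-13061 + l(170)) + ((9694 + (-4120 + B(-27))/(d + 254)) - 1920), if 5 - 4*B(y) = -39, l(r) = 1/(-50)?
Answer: -6893671/1300 ≈ -5302.8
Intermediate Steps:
l(r) = -1/50
B(y) = 11 (B(y) = 5/4 - 1/4*(-39) = 5/4 + 39/4 = 11)
d = 6 (d = -2*(-3) = 6)
(-13061 + l(170)) + ((9694 + (-4120 + B(-27))/(d + 254)) - 1920) = (-13061 - 1/50) + ((9694 + (-4120 + 11)/(6 + 254)) - 1920) = -653051/50 + ((9694 - 4109/260) - 1920) = -653051/50 + (2516331/260 - 1920) = -653051/50 + 2017131/260 = -6893671/1300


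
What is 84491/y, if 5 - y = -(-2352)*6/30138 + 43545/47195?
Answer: 4005895487627/171114650 ≈ 23411.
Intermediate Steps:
y = 171114650/47412097 (y = 5 - (-(-2352)*6/30138 + 43545/47195) = 5 - (-147*(-96)*(1/30138) + 43545*(1/47195)) = 5 - (14112*(1/30138) + 8709/9439) = 5 - (2352/5023 + 8709/9439) = 5 - 1*65945835/47412097 = 5 - 65945835/47412097 = 171114650/47412097 ≈ 3.6091)
84491/y = 84491/(171114650/47412097) = 84491*(47412097/171114650) = 4005895487627/171114650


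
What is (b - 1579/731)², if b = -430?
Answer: 99798496281/534361 ≈ 1.8676e+5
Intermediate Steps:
(b - 1579/731)² = (-430 - 1579/731)² = (-315909/731)² = 99798496281/534361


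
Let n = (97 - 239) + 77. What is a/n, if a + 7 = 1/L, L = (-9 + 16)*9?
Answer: 88/819 ≈ 0.10745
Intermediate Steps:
L = 63 (L = 7*9 = 63)
n = -65 (n = -142 + 77 = -65)
a = -440/63 (a = -7 + 1/63 = -440/63 ≈ -6.9841)
a/n = -440/63/(-65) = -440/63*(-1/65) = 88/819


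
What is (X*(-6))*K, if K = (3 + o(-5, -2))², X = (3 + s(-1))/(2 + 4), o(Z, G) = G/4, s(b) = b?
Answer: -25/2 ≈ -12.500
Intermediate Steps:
o(Z, G) = G/4 (o(Z, G) = G*(¼) = G/4)
X = ⅓ (X = (3 - 1)/(2 + 4) = 2/6 = 2*(⅙) = ⅓ ≈ 0.33333)
K = 25/4 (K = (3 + (¼)*(-2))² = (3 - ½)² = (5/2)² = 25/4 ≈ 6.2500)
(X*(-6))*K = ((⅓)*(-6))*(25/4) = -2*25/4 = -25/2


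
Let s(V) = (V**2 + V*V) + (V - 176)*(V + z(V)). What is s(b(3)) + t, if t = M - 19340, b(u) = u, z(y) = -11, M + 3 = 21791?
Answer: 3850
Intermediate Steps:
M = 21788 (M = -3 + 21791 = 21788)
s(V) = 2*V**2 + (-176 + V)*(-11 + V) (s(V) = (V**2 + V*V) + (V - 176)*(V - 11) = (V**2 + V**2) + (-176 + V)*(-11 + V) = 2*V**2 + (-176 + V)*(-11 + V))
t = 2448 (t = 21788 - 19340 = 2448)
s(b(3)) + t = (1936 - 187*3 + 3*3**2) + 2448 = (1936 - 561 + 3*9) + 2448 = (1936 - 561 + 27) + 2448 = 1402 + 2448 = 3850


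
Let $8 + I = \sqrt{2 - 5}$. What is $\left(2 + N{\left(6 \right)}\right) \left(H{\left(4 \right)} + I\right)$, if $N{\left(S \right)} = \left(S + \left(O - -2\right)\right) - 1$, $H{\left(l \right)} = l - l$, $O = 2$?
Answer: $-88 + 11 i \sqrt{3} \approx -88.0 + 19.053 i$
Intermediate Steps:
$H{\left(l \right)} = 0$
$I = -8 + i \sqrt{3}$ ($I = -8 + \sqrt{2 - 5} = -8 + \sqrt{-3} = -8 + i \sqrt{3} \approx -8.0 + 1.732 i$)
$N{\left(S \right)} = 3 + S$ ($N{\left(S \right)} = \left(S + \left(2 - -2\right)\right) - 1 = \left(S + \left(2 + 2\right)\right) - 1 = \left(S + 4\right) - 1 = \left(4 + S\right) - 1 = 3 + S$)
$\left(2 + N{\left(6 \right)}\right) \left(H{\left(4 \right)} + I\right) = \left(2 + \left(3 + 6\right)\right) \left(0 - \left(8 - i \sqrt{3}\right)\right) = \left(2 + 9\right) \left(-8 + i \sqrt{3}\right) = 11 \left(-8 + i \sqrt{3}\right) = -88 + 11 i \sqrt{3}$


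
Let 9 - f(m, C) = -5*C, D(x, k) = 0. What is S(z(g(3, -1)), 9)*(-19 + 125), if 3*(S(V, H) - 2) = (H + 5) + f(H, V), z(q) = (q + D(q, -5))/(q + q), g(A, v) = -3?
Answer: 1113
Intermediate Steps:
f(m, C) = 9 + 5*C (f(m, C) = 9 - (-5)*C = 9 + 5*C)
z(q) = ½ (z(q) = (q + 0)/(q + q) = q/((2*q)) = q*(1/(2*q)) = ½)
S(V, H) = 20/3 + H/3 + 5*V/3 (S(V, H) = 2 + ((H + 5) + (9 + 5*V))/3 = 2 + ((5 + H) + (9 + 5*V))/3 = 2 + (14 + H + 5*V)/3 = 2 + (14/3 + H/3 + 5*V/3) = 20/3 + H/3 + 5*V/3)
S(z(g(3, -1)), 9)*(-19 + 125) = (20/3 + (⅓)*9 + (5/3)*(½))*(-19 + 125) = (20/3 + 3 + ⅚)*106 = (21/2)*106 = 1113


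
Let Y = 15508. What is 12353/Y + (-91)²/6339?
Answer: 206727415/98305212 ≈ 2.1029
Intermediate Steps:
12353/Y + (-91)²/6339 = 12353/15508 + (-91)²/6339 = 12353*(1/15508) + 8281*(1/6339) = 12353/15508 + 8281/6339 = 206727415/98305212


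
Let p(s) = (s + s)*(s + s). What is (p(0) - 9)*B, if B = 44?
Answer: -396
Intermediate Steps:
p(s) = 4*s² (p(s) = (2*s)*(2*s) = 4*s²)
(p(0) - 9)*B = (4*0² - 9)*44 = (4*0 - 9)*44 = (0 - 9)*44 = -9*44 = -396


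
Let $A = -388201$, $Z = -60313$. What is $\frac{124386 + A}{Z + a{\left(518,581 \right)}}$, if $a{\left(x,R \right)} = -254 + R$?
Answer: $\frac{263815}{59986} \approx 4.3979$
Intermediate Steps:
$\frac{124386 + A}{Z + a{\left(518,581 \right)}} = \frac{124386 - 388201}{-60313 + \left(-254 + 581\right)} = - \frac{263815}{-60313 + 327} = - \frac{263815}{-59986} = \left(-263815\right) \left(- \frac{1}{59986}\right) = \frac{263815}{59986}$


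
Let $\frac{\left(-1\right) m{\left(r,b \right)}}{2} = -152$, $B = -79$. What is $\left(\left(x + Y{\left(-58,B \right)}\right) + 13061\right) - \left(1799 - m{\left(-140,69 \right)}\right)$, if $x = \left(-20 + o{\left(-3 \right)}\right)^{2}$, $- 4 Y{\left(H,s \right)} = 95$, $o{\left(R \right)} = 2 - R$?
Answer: $\frac{47069}{4} \approx 11767.0$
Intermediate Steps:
$m{\left(r,b \right)} = 304$ ($m{\left(r,b \right)} = \left(-2\right) \left(-152\right) = 304$)
$Y{\left(H,s \right)} = - \frac{95}{4}$ ($Y{\left(H,s \right)} = \left(- \frac{1}{4}\right) 95 = - \frac{95}{4}$)
$x = 225$ ($x = \left(-20 + \left(2 - -3\right)\right)^{2} = \left(-20 + \left(2 + 3\right)\right)^{2} = \left(-20 + 5\right)^{2} = \left(-15\right)^{2} = 225$)
$\left(\left(x + Y{\left(-58,B \right)}\right) + 13061\right) - \left(1799 - m{\left(-140,69 \right)}\right) = \left(\left(225 - \frac{95}{4}\right) + 13061\right) - \left(1799 - 304\right) = \left(\frac{805}{4} + 13061\right) - \left(1799 - 304\right) = \frac{53049}{4} - 1495 = \frac{47069}{4}$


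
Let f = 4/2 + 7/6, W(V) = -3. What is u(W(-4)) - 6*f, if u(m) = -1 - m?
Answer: -17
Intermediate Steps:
f = 19/6 (f = 4*(½) + 7*(⅙) = 2 + 7/6 = 19/6 ≈ 3.1667)
u(W(-4)) - 6*f = (-1 - 1*(-3)) - 6*19/6 = (-1 + 3) - 19 = 2 - 19 = -17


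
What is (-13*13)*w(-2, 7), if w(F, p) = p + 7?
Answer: -2366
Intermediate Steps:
w(F, p) = 7 + p
(-13*13)*w(-2, 7) = (-13*13)*(7 + 7) = -169*14 = -2366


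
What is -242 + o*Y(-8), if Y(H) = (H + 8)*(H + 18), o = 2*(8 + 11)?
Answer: -242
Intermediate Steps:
o = 38 (o = 2*19 = 38)
Y(H) = (8 + H)*(18 + H)
-242 + o*Y(-8) = -242 + 38*(144 + (-8)² + 26*(-8)) = -242 + 38*(144 + 64 - 208) = -242 + 38*0 = -242 + 0 = -242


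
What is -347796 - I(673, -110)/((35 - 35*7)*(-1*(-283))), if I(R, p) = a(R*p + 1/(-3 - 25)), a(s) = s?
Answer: -192916176227/554680 ≈ -3.4780e+5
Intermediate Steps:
I(R, p) = -1/28 + R*p (I(R, p) = R*p + 1/(-3 - 25) = R*p + 1/(-28) = R*p - 1/28 = -1/28 + R*p)
-347796 - I(673, -110)/((35 - 35*7)*(-1*(-283))) = -347796 - (-1/28 + 673*(-110))/((35 - 35*7)*(-1*(-283))) = -347796 - (-1/28 - 74030)/((35 - 245)*283) = -347796 - (-2072841)/(28*((-210*283))) = -347796 - (-2072841)/(28*(-59430)) = -347796 - (-2072841)*(-1)/(28*59430) = -347796 - 1*690947/554680 = -347796 - 690947/554680 = -192916176227/554680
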